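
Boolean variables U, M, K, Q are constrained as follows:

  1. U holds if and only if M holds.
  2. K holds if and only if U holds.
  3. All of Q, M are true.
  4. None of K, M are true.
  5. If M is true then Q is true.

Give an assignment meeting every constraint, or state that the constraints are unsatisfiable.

Case M = True:
  Constraint (4) is violated (M=T) — contradiction.
Case M = False:
  Constraint (3) is violated (M=F) — contradiction.
Both cases fail — unsatisfiable.

No satisfying assignment exists.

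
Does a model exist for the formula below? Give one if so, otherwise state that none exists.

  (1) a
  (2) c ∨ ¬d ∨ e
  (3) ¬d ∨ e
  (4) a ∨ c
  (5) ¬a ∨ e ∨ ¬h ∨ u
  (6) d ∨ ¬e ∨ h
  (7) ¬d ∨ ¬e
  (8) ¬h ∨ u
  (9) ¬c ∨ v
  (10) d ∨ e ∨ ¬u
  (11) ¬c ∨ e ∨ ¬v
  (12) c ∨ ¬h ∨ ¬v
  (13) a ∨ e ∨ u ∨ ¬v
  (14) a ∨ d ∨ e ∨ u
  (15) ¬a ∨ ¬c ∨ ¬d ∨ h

u: False; d: False; h: False; a: True; c: False; e: False; v: True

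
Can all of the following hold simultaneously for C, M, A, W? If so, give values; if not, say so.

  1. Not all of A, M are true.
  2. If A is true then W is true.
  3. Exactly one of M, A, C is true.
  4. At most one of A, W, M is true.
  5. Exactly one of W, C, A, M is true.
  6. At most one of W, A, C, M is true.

C=F, M=T, A=F, W=F

  (1) {A, M}: 1/2 true — not all ✓
  (2) A=F ⇒ W: vacuous ✓
  (3) {M, A, C}: 1 true — exactly one ✓
  (4) {A, W, M}: 1 true — at most one ✓
  (5) {W, C, A, M}: 1 true — exactly one ✓
  (6) {W, A, C, M}: 1 true — at most one ✓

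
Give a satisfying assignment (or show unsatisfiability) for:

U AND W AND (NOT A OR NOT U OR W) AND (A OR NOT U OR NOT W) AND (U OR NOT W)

Unit clause (U) forces U = True.
Unit clause (W) forces W = True.
In (A OR NOT U OR NOT W) only A is left, so A = True.
All clauses satisfied.

W=T, A=T, U=T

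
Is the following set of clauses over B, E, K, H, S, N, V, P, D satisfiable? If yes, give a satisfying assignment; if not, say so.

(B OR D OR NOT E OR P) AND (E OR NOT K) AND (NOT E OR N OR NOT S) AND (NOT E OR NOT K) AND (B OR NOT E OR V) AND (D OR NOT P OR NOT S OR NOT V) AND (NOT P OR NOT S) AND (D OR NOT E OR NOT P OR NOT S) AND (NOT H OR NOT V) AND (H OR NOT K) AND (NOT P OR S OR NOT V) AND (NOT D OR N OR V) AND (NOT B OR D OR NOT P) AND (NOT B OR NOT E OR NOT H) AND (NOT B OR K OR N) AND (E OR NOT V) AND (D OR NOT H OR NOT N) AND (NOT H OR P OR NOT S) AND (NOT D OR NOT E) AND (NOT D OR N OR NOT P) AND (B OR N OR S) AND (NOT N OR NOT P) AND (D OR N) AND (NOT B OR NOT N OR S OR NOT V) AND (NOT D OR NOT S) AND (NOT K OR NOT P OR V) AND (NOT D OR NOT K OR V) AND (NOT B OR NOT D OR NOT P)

Set B = False.
Set E = False.
  then (E OR NOT K) forces K = False.
  then (E OR NOT V) forces V = False.
Set H = False.
Set S = True.
  then (NOT P OR NOT S) forces P = False.
  then (NOT D OR NOT S) forces D = False.
  then (D OR N) forces N = True.
All clauses satisfied.

B = False, E = False, K = False, H = False, S = True, N = True, V = False, P = False, D = False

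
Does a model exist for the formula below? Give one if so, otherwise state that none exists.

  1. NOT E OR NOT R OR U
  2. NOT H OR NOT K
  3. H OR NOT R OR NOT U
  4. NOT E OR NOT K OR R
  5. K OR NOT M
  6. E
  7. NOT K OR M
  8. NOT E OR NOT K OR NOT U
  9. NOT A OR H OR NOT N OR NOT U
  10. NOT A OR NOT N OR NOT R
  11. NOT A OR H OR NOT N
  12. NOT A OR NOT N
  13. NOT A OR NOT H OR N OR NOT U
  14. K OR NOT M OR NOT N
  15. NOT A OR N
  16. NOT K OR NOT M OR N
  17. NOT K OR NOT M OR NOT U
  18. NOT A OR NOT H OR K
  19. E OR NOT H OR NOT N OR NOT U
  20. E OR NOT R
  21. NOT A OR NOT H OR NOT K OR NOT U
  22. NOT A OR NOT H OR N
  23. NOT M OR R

H = True; E = True; K = False; N = True; M = False; A = False; U = False; R = False

Unit clause (E) forces E = True.
Set H = True.
  then (NOT H OR NOT K) forces K = False.
  then (K OR NOT M) forces M = False.
  then (NOT A OR NOT H OR K) forces A = False.
Set N = True.
Set U = False.
  then (NOT E OR NOT R OR U) forces R = False.
All clauses satisfied.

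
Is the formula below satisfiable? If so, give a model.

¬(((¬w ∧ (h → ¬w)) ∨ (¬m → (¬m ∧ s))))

m=F, w=T, h=F, s=F

  ¬(((¬w ∧ (h → ¬w)) ∨ (¬m → (¬m ∧ s)))) = True
    (¬w ∧ (h → ¬w)) ∨ (¬m → (¬m ∧ s)) = False
      ¬w ∧ (h → ¬w) = False
        ¬w = False
        h → ¬w = True
          ¬w = False
      ¬m → (¬m ∧ s) = False
        ¬m = True
        ¬m ∧ s = False
          ¬m = True
The formula evaluates to True.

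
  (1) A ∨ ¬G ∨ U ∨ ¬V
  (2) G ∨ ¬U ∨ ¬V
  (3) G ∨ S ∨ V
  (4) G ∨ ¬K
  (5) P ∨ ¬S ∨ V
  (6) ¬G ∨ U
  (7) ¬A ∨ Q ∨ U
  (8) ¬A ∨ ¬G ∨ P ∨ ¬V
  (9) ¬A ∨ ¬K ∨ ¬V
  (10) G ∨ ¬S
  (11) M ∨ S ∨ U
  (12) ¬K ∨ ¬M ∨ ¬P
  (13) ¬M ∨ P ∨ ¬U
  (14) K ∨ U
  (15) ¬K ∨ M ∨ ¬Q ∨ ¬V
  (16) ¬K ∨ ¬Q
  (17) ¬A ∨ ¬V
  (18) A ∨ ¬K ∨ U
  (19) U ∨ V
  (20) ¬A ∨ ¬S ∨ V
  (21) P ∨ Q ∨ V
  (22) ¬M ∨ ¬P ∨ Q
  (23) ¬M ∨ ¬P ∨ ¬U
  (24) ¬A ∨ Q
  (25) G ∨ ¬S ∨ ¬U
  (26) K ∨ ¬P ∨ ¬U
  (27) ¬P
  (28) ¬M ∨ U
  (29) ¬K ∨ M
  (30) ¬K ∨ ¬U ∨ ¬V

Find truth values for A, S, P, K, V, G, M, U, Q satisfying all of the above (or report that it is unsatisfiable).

A: False, S: False, P: False, K: False, V: True, G: True, M: False, U: True, Q: True

Unit clause (¬P) forces P = False.
Set A = False.
Set S = False.
Set K = False.
  then (K ∨ U) forces U = True.
  then (¬M ∨ P ∨ ¬U) forces M = False.
Set V = True.
  then (G ∨ ¬U ∨ ¬V) forces G = True.
Set Q = True.
All clauses satisfied.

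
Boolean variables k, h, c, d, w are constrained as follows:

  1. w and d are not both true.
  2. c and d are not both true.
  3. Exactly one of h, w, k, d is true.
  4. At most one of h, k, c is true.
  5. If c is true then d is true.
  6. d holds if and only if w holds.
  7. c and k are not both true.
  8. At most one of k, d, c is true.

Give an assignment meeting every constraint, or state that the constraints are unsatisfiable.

k=F, h=T, c=F, d=F, w=F

  (1) w=F, d=F — not both ✓
  (2) c=F, d=F — not both ✓
  (3) {h, w, k, d}: 1 true — exactly one ✓
  (4) {h, k, c}: 1 true — at most one ✓
  (5) c=F ⇒ d: vacuous ✓
  (6) d=F, w=F — same ✓
  (7) c=F, k=F — not both ✓
  (8) {k, d, c}: 0 true — at most one ✓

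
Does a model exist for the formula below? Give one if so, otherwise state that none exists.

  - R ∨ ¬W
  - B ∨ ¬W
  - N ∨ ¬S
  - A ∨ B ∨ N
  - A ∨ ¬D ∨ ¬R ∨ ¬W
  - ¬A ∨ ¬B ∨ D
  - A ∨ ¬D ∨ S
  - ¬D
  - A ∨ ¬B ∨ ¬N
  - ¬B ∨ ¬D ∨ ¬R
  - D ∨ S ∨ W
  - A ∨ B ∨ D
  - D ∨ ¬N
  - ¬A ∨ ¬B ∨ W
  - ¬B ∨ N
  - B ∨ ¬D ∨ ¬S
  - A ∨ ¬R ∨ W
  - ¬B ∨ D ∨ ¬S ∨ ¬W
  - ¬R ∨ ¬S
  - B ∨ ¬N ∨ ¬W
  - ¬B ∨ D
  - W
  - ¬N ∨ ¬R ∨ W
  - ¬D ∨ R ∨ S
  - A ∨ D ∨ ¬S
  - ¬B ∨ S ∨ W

Unsatisfiable — no assignment works.

Case B = True:
  (¬D) forces D = False.
  Clause (¬B ∨ D) is falsified — contradiction.
Case B = False:
  (B ∨ ¬W) forces W = False.
  Clause (W) is falsified — contradiction.
Both cases fail, so the formula is unsatisfiable.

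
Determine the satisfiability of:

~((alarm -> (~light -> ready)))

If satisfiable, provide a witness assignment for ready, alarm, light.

ready: False, alarm: True, light: False

  ~((alarm -> (~light -> ready))) = True
    alarm -> (~light -> ready) = False
      ~light -> ready = False
        ~light = True
The formula evaluates to True.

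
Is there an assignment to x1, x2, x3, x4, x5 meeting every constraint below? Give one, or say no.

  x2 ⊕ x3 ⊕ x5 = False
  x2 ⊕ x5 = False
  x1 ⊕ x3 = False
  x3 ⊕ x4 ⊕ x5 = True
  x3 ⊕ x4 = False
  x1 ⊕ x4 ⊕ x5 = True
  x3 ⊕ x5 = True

x1 = False, x2 = True, x3 = False, x4 = False, x5 = True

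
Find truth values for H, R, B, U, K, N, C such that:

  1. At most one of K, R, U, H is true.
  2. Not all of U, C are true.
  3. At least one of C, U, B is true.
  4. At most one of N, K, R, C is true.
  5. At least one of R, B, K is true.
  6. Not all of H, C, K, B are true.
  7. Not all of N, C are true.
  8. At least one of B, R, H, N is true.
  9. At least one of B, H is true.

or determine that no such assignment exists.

H=T, R=F, B=T, U=F, K=F, N=F, C=T

  (1) {K, R, U, H}: 1 true — at most one ✓
  (2) {U, C}: 1/2 true — not all ✓
  (3) {C, U, B}: 2 true — at least one ✓
  (4) {N, K, R, C}: 1 true — at most one ✓
  (5) {R, B, K}: 1 true — at least one ✓
  (6) {H, C, K, B}: 3/4 true — not all ✓
  (7) {N, C}: 1/2 true — not all ✓
  (8) {B, R, H, N}: 2 true — at least one ✓
  (9) {B, H}: 2 true — at least one ✓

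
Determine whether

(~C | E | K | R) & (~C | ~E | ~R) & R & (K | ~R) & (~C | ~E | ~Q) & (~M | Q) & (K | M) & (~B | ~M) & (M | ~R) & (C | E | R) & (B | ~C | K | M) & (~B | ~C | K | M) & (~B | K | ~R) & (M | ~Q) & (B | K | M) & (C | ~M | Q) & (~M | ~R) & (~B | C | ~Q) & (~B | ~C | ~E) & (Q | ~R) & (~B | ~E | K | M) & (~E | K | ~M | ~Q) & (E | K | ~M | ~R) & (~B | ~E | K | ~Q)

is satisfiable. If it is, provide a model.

Unsatisfiable — no assignment works.

Case M = True:
  (R) forces R = True.
  Clause (~M | ~R) is falsified — contradiction.
Case M = False:
  (R) forces R = True.
  Clause (M | ~R) is falsified — contradiction.
Both cases fail, so the formula is unsatisfiable.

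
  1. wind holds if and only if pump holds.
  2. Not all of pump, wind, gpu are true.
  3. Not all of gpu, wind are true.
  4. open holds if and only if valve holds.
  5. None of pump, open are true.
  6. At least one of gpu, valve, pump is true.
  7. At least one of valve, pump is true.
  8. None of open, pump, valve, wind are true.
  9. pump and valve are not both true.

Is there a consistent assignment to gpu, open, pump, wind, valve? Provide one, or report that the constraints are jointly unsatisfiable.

Case open = True:
  Constraint (5) is violated (open=T) — contradiction.
Case open = False:
  (4) with open=F forces valve = False.
  (5) forces pump = False.
  Constraint (7) is violated (valve=F, pump=F) — contradiction.
Both cases fail — unsatisfiable.

The formula is unsatisfiable.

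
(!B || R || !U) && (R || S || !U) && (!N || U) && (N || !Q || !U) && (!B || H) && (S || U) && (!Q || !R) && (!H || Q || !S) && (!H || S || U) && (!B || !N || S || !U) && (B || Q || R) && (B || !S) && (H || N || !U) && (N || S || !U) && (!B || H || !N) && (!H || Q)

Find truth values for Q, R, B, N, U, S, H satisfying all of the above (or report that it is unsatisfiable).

Set Q = False.
  then (!H || Q) forces H = False.
  then (!B || H) forces B = False.
  then (B || Q || R) forces R = True.
  then (B || !S) forces S = False.
  then (S || U) forces U = True.
  then (H || N || !U) forces N = True.
All clauses satisfied.

Q=F; R=T; B=F; N=T; U=T; S=F; H=F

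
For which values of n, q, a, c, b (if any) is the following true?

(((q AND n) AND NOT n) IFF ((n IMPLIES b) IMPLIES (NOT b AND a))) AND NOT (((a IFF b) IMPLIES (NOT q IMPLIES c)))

n = True, q = False, a = True, c = False, b = True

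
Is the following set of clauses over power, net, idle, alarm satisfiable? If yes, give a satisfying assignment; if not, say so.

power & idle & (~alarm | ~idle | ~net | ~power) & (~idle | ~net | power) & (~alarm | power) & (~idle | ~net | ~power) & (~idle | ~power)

UNSATISFIABLE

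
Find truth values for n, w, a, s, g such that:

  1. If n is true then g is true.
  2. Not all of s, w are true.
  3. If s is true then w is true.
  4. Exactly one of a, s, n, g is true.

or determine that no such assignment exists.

n: False; w: True; a: True; s: False; g: False

  (1) n=F ⇒ g: vacuous ✓
  (2) {s, w}: 1/2 true — not all ✓
  (3) s=F ⇒ w: vacuous ✓
  (4) {a, s, n, g}: 1 true — exactly one ✓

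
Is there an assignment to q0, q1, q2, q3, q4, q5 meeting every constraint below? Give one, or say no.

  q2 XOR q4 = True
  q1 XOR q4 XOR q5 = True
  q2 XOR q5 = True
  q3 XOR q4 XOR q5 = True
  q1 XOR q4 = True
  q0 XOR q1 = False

q0 = True; q1 = True; q2 = True; q3 = True; q4 = False; q5 = False

q2 XOR q4 = T XOR F = True ✓
q1 XOR q4 XOR q5 = T XOR F XOR F = True ✓
q2 XOR q5 = T XOR F = True ✓
q3 XOR q4 XOR q5 = T XOR F XOR F = True ✓
q1 XOR q4 = T XOR F = True ✓
q0 XOR q1 = T XOR T = False ✓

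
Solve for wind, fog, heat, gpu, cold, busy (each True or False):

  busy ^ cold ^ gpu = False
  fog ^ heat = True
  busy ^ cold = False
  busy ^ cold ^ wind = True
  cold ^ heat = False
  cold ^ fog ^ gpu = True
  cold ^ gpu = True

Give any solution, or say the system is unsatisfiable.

wind: True; fog: False; heat: True; gpu: False; cold: True; busy: True

busy ^ cold ^ gpu = T ^ T ^ F = False ✓
fog ^ heat = F ^ T = True ✓
busy ^ cold = T ^ T = False ✓
busy ^ cold ^ wind = T ^ T ^ T = True ✓
cold ^ heat = T ^ T = False ✓
cold ^ fog ^ gpu = T ^ F ^ F = True ✓
cold ^ gpu = T ^ F = True ✓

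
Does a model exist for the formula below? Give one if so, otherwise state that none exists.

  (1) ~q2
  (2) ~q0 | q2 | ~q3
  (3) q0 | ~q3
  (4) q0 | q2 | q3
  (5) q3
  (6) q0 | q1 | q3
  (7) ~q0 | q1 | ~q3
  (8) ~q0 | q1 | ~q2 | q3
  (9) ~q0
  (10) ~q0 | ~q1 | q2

Case q0 = True:
  Clause (~q0) is falsified — contradiction.
Case q0 = False:
  (~q2) forces q2 = False.
  (q0 | ~q3) forces q3 = False.
  Clause (q0 | q2 | q3) is falsified — contradiction.
Both cases fail, so the formula is unsatisfiable.

UNSATISFIABLE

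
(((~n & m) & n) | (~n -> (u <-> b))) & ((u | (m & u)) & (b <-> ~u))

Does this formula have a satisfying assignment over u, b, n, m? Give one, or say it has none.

u: True, b: False, n: True, m: True

  ((~n & m) & n) | (~n -> (u <-> b)) = True
    (~n & m) & n = False
      ~n & m = False
        ~n = False
    ~n -> (u <-> b) = True
      ~n = False
      u <-> b = False
  (u | (m & u)) & (b <-> ~u) = True
    u | (m & u) = True
      m & u = True
    b <-> ~u = True
      ~u = False
Both conjuncts True, so the formula holds.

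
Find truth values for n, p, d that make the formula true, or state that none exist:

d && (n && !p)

n = True, p = False, d = True

  n && !p = True
    !p = True
Both conjuncts True, so the formula holds.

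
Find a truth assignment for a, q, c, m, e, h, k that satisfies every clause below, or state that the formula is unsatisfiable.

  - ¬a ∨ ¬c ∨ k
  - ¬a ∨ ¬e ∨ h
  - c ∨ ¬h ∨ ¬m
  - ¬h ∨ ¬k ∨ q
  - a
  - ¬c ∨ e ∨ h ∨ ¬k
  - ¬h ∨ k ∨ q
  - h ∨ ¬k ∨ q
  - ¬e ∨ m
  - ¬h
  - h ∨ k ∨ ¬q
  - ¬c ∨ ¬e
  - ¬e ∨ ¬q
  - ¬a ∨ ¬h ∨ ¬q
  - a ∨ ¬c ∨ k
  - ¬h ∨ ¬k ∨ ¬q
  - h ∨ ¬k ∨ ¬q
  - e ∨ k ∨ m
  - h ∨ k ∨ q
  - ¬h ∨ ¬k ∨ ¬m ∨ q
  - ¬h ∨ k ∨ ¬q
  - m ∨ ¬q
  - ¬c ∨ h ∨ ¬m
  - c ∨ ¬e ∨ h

UNSATISFIABLE

Case q = True:
  (a) forces a = True.
  (¬h) forces h = False.
  (¬a ∨ ¬e ∨ h) forces e = False.
  (h ∨ k ∨ ¬q) forces k = True.
  Clause (h ∨ ¬k ∨ ¬q) is falsified — contradiction.
Case q = False:
  (a) forces a = True.
  (¬h) forces h = False.
  (¬a ∨ ¬e ∨ h) forces e = False.
  (h ∨ ¬k ∨ q) forces k = False.
  Clause (h ∨ k ∨ q) is falsified — contradiction.
Both cases fail, so the formula is unsatisfiable.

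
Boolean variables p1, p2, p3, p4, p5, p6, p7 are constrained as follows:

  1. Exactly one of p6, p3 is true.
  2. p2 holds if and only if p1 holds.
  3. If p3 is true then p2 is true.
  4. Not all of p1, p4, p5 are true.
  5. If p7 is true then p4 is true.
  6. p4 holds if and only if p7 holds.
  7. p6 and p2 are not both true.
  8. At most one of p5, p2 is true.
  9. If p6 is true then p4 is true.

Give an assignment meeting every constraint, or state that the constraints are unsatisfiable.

p1: True, p2: True, p3: True, p4: False, p5: False, p6: False, p7: False

  (1) {p6, p3}: 1 true — exactly one ✓
  (2) p2=T, p1=T — same ✓
  (3) p3=T ⇒ p2: T ✓
  (4) {p1, p4, p5}: 1/3 true — not all ✓
  (5) p7=F ⇒ p4: vacuous ✓
  (6) p4=F, p7=F — same ✓
  (7) p6=F, p2=T — not both ✓
  (8) {p5, p2}: 1 true — at most one ✓
  (9) p6=F ⇒ p4: vacuous ✓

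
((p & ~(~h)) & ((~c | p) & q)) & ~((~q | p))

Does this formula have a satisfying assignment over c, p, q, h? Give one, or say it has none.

The formula is unsatisfiable.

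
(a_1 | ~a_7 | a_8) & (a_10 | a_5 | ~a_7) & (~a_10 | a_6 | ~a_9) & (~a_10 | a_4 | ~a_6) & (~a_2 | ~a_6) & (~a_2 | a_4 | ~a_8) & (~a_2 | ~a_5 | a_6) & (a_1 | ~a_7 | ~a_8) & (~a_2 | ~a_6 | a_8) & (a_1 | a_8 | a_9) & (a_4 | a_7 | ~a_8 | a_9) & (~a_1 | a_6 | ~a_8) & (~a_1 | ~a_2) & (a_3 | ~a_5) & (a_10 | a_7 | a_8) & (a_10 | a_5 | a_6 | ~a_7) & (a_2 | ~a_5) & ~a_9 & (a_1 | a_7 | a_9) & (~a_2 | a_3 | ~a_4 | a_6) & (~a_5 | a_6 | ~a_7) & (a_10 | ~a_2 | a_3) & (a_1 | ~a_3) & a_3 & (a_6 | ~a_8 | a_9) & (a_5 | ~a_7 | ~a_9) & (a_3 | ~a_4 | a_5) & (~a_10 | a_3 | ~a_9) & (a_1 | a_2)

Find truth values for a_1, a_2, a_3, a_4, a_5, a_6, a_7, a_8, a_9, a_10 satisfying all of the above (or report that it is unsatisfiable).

a_1 = True, a_2 = False, a_3 = True, a_4 = True, a_5 = False, a_6 = False, a_7 = True, a_8 = False, a_9 = False, a_10 = True

Unit clause (~a_9) forces a_9 = False.
Unit clause (a_3) forces a_3 = True.
In (a_1 | ~a_3) only a_1 is left, so a_1 = True.
In (~a_1 | ~a_2) only ~a_2 is left, so a_2 = False.
In (a_2 | ~a_5) only ~a_5 is left, so a_5 = False.
Set a_4 = True.
Set a_6 = False.
  then (~a_1 | a_6 | ~a_8) forces a_8 = False.
Set a_7 = True.
  then (a_10 | a_5 | ~a_7) forces a_10 = True.
All clauses satisfied.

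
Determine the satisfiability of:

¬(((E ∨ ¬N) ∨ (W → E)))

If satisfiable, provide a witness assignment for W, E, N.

W = True, E = False, N = True

  ¬(((E ∨ ¬N) ∨ (W → E))) = True
    (E ∨ ¬N) ∨ (W → E) = False
      E ∨ ¬N = False
        ¬N = False
      W → E = False
The formula evaluates to True.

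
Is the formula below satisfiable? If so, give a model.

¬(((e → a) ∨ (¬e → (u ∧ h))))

Case e = True: the formula becomes ¬((a ∨ True)) = False.
Case e = False: the formula becomes ¬((True ∨ (u ∧ h))) = False.
Both cases fail — unsatisfiable.

UNSATISFIABLE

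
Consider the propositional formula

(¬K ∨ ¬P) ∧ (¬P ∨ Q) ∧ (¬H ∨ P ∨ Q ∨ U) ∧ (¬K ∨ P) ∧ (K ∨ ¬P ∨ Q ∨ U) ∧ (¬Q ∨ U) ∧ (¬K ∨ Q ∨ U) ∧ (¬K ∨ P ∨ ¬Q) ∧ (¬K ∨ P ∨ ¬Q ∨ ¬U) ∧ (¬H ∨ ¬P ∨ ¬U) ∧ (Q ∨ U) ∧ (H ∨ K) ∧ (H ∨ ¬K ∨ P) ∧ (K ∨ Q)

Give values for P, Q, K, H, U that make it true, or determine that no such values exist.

P=F, Q=T, K=F, H=T, U=T

Set P = False.
  then (¬K ∨ P) forces K = False.
  then (H ∨ K) forces H = True.
  then (K ∨ Q) forces Q = True.
  then (¬Q ∨ U) forces U = True.
All clauses satisfied.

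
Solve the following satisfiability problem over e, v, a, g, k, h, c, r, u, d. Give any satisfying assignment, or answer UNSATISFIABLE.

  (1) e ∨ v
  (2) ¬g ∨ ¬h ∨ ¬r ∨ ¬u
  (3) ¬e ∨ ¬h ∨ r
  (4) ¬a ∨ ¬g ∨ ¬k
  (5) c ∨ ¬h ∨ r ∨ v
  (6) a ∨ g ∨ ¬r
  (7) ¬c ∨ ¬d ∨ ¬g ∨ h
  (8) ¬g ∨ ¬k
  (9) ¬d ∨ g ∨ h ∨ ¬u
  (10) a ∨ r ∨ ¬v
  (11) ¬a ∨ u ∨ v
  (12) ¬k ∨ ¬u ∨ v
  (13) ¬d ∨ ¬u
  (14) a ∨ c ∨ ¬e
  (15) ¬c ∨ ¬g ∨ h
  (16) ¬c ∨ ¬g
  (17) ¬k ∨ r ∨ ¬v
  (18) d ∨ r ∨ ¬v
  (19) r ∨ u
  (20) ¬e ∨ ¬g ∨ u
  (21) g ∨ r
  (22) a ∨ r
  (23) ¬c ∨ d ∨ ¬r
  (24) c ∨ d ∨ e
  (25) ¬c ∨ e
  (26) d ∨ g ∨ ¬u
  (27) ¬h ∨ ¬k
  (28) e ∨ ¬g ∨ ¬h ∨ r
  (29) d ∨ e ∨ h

e = True, v = True, a = True, g = False, k = True, h = False, c = True, r = True, u = False, d = True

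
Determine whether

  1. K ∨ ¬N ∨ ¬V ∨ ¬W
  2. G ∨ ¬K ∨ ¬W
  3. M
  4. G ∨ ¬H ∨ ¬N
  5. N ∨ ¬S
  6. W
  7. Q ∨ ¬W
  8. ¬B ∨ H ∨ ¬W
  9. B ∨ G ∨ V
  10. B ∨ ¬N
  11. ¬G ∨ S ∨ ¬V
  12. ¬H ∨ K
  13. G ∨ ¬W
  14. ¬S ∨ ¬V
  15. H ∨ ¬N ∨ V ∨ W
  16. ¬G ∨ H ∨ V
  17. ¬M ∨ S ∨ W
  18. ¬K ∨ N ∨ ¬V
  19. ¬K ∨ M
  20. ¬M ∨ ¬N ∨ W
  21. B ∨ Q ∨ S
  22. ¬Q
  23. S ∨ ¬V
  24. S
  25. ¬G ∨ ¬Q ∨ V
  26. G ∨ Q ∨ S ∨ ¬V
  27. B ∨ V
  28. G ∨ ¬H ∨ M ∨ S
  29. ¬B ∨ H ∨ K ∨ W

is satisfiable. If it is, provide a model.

No satisfying assignment exists.

Case M = True:
  (W) forces W = True.
  (Q ∨ ¬W) forces Q = True.
  Clause (¬Q) is falsified — contradiction.
Case M = False:
  Clause (M) is falsified — contradiction.
Both cases fail, so the formula is unsatisfiable.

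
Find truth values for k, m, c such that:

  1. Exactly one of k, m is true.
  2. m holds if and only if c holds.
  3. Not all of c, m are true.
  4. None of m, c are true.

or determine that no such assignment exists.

k = True, m = False, c = False

  (1) {k, m}: 1 true — exactly one ✓
  (2) m=F, c=F — same ✓
  (3) {c, m}: 0/2 true — not all ✓
  (4) {m, c}: 0 true — none ✓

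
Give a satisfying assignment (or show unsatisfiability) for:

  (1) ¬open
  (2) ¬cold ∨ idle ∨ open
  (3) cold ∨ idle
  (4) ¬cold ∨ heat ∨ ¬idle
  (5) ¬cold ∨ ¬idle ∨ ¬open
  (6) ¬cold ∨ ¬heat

Unit clause (¬open) forces open = False.
Set heat = False.
Try cold = True:
  (¬cold ∨ idle ∨ open) forces idle = True.
  clause (¬cold ∨ heat ∨ ¬idle) is falsified — backtrack.
So cold = False.
  then (cold ∨ idle) forces idle = True.
All clauses satisfied.

open: False, heat: False, cold: False, idle: True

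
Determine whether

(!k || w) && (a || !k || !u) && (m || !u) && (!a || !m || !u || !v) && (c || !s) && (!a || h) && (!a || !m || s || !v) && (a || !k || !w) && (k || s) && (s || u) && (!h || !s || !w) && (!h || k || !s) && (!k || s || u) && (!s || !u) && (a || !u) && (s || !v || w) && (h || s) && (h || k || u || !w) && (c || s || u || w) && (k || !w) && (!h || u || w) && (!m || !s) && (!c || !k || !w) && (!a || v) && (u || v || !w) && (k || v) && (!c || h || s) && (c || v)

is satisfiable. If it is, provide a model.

v: True, a: False, c: True, u: False, m: False, k: False, h: False, w: False, s: True

Set v = True.
Set a = False.
  then (a || !u) forces u = False.
  then (s || u) forces s = True.
  then (!m || !s) forces m = False.
  then (c || !s) forces c = True.
Try k = True:
  (!k || w) forces w = True.
  clause (a || !k || !w) is falsified — backtrack.
So k = False.
  then (!h || k || !s) forces h = False.
  then (h || k || u || !w) forces w = False.
All clauses satisfied.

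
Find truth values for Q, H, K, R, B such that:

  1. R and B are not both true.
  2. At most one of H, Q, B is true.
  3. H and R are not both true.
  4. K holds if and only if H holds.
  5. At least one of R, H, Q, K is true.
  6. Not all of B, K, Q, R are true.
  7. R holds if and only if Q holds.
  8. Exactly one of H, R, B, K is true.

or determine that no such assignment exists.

Q=T, H=F, K=F, R=T, B=F

  (1) R=T, B=F — not both ✓
  (2) {H, Q, B}: 1 true — at most one ✓
  (3) H=F, R=T — not both ✓
  (4) K=F, H=F — same ✓
  (5) {R, H, Q, K}: 2 true — at least one ✓
  (6) {B, K, Q, R}: 2/4 true — not all ✓
  (7) R=T, Q=T — same ✓
  (8) {H, R, B, K}: 1 true — exactly one ✓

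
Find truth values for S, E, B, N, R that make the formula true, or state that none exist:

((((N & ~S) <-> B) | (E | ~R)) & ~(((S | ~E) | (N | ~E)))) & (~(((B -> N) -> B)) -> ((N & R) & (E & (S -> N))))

S=F, E=T, B=T, N=F, R=F

  (((N & ~S) <-> B) | (E | ~R)) & ~(((S | ~E) | (N | ~E))) = True
    ((N & ~S) <-> B) | (E | ~R) = True
      (N & ~S) <-> B = False
        N & ~S = False
          ~S = True
      E | ~R = True
        ~R = True
    ~(((S | ~E) | (N | ~E))) = True
      (S | ~E) | (N | ~E) = False
        S | ~E = False
          ~E = False
        N | ~E = False
          ~E = False
  ~(((B -> N) -> B)) -> ((N & R) & (E & (S -> N))) = True
    ~(((B -> N) -> B)) = False
      (B -> N) -> B = True
        B -> N = False
    (N & R) & (E & (S -> N)) = False
      N & R = False
      E & (S -> N) = True
        S -> N = True
Both conjuncts True, so the formula holds.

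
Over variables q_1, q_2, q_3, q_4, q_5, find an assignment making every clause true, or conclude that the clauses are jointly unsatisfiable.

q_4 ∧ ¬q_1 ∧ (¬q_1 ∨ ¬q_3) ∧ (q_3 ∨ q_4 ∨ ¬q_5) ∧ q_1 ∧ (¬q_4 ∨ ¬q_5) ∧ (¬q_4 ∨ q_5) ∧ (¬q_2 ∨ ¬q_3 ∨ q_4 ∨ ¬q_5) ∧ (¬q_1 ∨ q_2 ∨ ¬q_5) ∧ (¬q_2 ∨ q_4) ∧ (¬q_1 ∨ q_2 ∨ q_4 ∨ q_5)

Case q_1 = True:
  Clause (¬q_1) is falsified — contradiction.
Case q_1 = False:
  Clause (q_1) is falsified — contradiction.
Both cases fail, so the formula is unsatisfiable.

Unsatisfiable — no assignment works.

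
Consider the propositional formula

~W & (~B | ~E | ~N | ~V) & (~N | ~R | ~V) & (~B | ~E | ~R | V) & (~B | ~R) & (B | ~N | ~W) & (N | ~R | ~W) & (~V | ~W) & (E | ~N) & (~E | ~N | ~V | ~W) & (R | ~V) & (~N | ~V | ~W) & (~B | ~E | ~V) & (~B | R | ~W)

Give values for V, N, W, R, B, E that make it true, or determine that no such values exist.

Unit clause (~W) forces W = False.
Set V = False.
Set N = False.
Set R = True.
  then (~B | ~R) forces B = False.
Set E = True.
All clauses satisfied.

V: False; N: False; W: False; R: True; B: False; E: True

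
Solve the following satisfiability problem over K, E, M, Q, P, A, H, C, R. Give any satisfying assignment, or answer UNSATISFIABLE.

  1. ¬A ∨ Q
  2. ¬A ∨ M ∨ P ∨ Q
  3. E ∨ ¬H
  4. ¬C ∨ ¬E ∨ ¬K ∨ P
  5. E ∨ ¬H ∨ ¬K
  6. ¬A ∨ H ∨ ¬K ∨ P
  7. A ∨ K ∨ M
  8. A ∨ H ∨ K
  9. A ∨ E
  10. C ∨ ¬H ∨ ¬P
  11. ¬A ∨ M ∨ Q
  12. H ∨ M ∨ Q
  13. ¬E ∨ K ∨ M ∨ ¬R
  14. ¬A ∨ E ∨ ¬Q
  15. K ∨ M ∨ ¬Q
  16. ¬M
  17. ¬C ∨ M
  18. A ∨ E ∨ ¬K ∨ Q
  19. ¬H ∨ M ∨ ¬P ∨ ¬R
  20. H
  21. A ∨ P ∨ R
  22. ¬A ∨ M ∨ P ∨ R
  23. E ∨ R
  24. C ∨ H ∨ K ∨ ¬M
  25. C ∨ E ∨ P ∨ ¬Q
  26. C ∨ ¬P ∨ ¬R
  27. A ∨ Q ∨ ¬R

K = True, E = True, M = False, Q = True, P = False, A = False, H = True, C = False, R = True

Unit clause (¬M) forces M = False.
In (¬C ∨ M) only ¬C is left, so C = False.
Unit clause (H) forces H = True.
In (E ∨ ¬H) only E is left, so E = True.
In (C ∨ ¬H ∨ ¬P) only ¬P is left, so P = False.
Try K = False:
  (A ∨ K ∨ M) forces A = True.
  (¬A ∨ Q) forces Q = True.
  clause (K ∨ M ∨ ¬Q) is falsified — backtrack.
So K = True.
Set Q = True.
Set A = False.
  then (A ∨ P ∨ R) forces R = True.
All clauses satisfied.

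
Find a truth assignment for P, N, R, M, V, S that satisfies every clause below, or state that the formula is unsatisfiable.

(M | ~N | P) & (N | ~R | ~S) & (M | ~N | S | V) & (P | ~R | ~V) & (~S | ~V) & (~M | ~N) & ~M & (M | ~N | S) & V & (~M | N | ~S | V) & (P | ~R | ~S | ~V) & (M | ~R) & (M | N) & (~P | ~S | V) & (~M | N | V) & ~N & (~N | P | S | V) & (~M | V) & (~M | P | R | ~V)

Case N = True:
  Clause (~N) is falsified — contradiction.
Case N = False:
  (~M) forces M = False.
  Clause (M | N) is falsified — contradiction.
Both cases fail, so the formula is unsatisfiable.

The formula is unsatisfiable.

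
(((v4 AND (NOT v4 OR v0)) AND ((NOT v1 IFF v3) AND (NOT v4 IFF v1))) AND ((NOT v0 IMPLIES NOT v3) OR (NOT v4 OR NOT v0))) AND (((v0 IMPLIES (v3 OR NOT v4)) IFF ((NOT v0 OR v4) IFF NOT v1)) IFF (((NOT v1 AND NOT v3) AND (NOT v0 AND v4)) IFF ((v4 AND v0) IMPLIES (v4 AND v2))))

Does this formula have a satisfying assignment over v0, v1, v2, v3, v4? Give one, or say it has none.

v0 = True; v1 = False; v2 = False; v3 = True; v4 = True

  ((v4 AND (NOT v4 OR v0)) AND ((NOT v1 IFF v3) AND (NOT v4 IFF v1))) AND ((NOT v0 IMPLIES NOT v3) OR (NOT v4 OR NOT v0)) = True
    (v4 AND (NOT v4 OR v0)) AND ((NOT v1 IFF v3) AND (NOT v4 IFF v1)) = True
      v4 AND (NOT v4 OR v0) = True
        NOT v4 OR v0 = True
          NOT v4 = False
      (NOT v1 IFF v3) AND (NOT v4 IFF v1) = True
        NOT v1 IFF v3 = True
          NOT v1 = True
        NOT v4 IFF v1 = True
          NOT v4 = False
    (NOT v0 IMPLIES NOT v3) OR (NOT v4 OR NOT v0) = True
      NOT v0 IMPLIES NOT v3 = True
        NOT v0 = False
        NOT v3 = False
      NOT v4 OR NOT v0 = False
        NOT v4 = False
        NOT v0 = False
  ((v0 IMPLIES (v3 OR NOT v4)) IFF ((NOT v0 OR v4) IFF NOT v1)) IFF (((NOT v1 AND NOT v3) AND (NOT v0 AND v4)) IFF ((v4 AND v0) IMPLIES (v4 AND v2))) = True
    (v0 IMPLIES (v3 OR NOT v4)) IFF ((NOT v0 OR v4) IFF NOT v1) = True
      v0 IMPLIES (v3 OR NOT v4) = True
        v3 OR NOT v4 = True
          NOT v4 = False
      (NOT v0 OR v4) IFF NOT v1 = True
        NOT v0 OR v4 = True
          NOT v0 = False
        NOT v1 = True
    ((NOT v1 AND NOT v3) AND (NOT v0 AND v4)) IFF ((v4 AND v0) IMPLIES (v4 AND v2)) = True
      (NOT v1 AND NOT v3) AND (NOT v0 AND v4) = False
        NOT v1 AND NOT v3 = False
          NOT v1 = True
          NOT v3 = False
        NOT v0 AND v4 = False
          NOT v0 = False
      (v4 AND v0) IMPLIES (v4 AND v2) = False
        v4 AND v0 = True
        v4 AND v2 = False
Both conjuncts True, so the formula holds.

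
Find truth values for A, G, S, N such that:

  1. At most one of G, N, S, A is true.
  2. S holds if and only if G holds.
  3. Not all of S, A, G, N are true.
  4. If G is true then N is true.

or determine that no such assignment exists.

A = True, G = False, S = False, N = False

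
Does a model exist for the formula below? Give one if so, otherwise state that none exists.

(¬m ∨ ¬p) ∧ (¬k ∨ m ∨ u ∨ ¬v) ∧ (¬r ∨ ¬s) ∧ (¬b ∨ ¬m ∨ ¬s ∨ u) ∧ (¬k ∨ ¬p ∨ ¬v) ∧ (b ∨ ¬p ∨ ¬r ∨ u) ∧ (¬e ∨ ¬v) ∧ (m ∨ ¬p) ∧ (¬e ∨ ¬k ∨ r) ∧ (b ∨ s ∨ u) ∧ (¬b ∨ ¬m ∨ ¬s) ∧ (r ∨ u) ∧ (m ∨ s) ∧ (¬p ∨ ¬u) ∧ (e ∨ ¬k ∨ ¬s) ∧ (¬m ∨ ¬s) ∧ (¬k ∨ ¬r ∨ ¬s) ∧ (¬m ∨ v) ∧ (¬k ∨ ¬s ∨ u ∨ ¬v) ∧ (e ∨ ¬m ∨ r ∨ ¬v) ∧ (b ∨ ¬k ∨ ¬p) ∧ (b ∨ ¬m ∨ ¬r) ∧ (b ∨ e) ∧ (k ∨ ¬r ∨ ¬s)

s = True, u = True, m = False, p = False, b = True, k = False, e = False, r = False, v = True

Set s = True.
  then (¬r ∨ ¬s) forces r = False.
  then (r ∨ u) forces u = True.
  then (¬p ∨ ¬u) forces p = False.
  then (¬m ∨ ¬s) forces m = False.
Set b = True.
Try k = True:
  (¬e ∨ ¬k ∨ r) forces e = False.
  clause (e ∨ ¬k ∨ ¬s) is falsified — backtrack.
So k = False.
Set e = False.
Set v = True.
All clauses satisfied.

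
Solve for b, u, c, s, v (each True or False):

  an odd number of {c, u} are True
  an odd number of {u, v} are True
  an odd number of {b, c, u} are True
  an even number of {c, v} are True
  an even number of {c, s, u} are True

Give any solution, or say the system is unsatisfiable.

b=F, u=T, c=F, s=T, v=F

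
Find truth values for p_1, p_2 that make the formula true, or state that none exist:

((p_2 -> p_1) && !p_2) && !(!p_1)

p_1=T, p_2=F

  (p_2 -> p_1) && !p_2 = True
    p_2 -> p_1 = True
    !p_2 = True
  !(!p_1) = True
    !p_1 = False
Both conjuncts True, so the formula holds.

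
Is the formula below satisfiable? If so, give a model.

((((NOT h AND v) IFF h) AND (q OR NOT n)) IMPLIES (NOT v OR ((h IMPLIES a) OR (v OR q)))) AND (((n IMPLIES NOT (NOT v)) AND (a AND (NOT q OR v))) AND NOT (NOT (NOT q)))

h=F; q=F; a=T; v=F; n=F

  (((NOT h AND v) IFF h) AND (q OR NOT n)) IMPLIES (NOT v OR ((h IMPLIES a) OR (v OR q))) = True
    ((NOT h AND v) IFF h) AND (q OR NOT n) = True
      (NOT h AND v) IFF h = True
        NOT h AND v = False
          NOT h = True
      q OR NOT n = True
        NOT n = True
    NOT v OR ((h IMPLIES a) OR (v OR q)) = True
      NOT v = True
      (h IMPLIES a) OR (v OR q) = True
        h IMPLIES a = True
        v OR q = False
  ((n IMPLIES NOT (NOT v)) AND (a AND (NOT q OR v))) AND NOT (NOT (NOT q)) = True
    (n IMPLIES NOT (NOT v)) AND (a AND (NOT q OR v)) = True
      n IMPLIES NOT (NOT v) = True
        NOT (NOT v) = False
          NOT v = True
      a AND (NOT q OR v) = True
        NOT q OR v = True
          NOT q = True
    NOT (NOT (NOT q)) = True
      NOT (NOT q) = False
        NOT q = True
Both conjuncts True, so the formula holds.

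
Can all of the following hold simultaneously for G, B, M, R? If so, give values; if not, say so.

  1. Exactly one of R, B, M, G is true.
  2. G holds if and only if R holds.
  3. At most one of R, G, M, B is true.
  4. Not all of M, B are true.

G = False, B = False, M = True, R = False

  (1) {R, B, M, G}: 1 true — exactly one ✓
  (2) G=F, R=F — same ✓
  (3) {R, G, M, B}: 1 true — at most one ✓
  (4) {M, B}: 1/2 true — not all ✓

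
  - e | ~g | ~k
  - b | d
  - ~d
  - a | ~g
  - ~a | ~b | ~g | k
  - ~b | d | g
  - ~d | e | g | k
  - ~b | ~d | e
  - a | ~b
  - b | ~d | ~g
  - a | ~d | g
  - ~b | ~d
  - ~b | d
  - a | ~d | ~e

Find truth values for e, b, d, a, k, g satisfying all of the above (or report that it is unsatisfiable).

Unsatisfiable — no assignment works.

Case d = True:
  Clause (~d) is falsified — contradiction.
Case d = False:
  (b | d) forces b = True.
  Clause (~b | d) is falsified — contradiction.
Both cases fail, so the formula is unsatisfiable.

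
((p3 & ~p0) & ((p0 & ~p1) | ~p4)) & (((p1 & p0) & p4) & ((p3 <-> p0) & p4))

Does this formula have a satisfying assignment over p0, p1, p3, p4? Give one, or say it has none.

UNSATISFIABLE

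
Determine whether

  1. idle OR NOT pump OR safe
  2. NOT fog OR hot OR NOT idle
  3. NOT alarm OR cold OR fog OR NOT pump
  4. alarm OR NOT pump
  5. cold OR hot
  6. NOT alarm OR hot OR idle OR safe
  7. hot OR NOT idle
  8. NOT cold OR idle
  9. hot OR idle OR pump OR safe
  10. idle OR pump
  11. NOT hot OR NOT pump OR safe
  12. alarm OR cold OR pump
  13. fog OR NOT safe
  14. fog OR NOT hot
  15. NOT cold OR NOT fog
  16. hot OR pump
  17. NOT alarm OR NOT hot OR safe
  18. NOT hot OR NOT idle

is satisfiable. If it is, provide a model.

cold=F; alarm=T; pump=T; safe=T; hot=T; fog=T; idle=F

Set cold = False.
  then (cold OR hot) forces hot = True.
  then (fog OR NOT hot) forces fog = True.
  then (NOT hot OR NOT idle) forces idle = False.
  then (idle OR pump) forces pump = True.
  then (NOT hot OR NOT pump OR safe) forces safe = True.
  then (alarm OR NOT pump) forces alarm = True.
All clauses satisfied.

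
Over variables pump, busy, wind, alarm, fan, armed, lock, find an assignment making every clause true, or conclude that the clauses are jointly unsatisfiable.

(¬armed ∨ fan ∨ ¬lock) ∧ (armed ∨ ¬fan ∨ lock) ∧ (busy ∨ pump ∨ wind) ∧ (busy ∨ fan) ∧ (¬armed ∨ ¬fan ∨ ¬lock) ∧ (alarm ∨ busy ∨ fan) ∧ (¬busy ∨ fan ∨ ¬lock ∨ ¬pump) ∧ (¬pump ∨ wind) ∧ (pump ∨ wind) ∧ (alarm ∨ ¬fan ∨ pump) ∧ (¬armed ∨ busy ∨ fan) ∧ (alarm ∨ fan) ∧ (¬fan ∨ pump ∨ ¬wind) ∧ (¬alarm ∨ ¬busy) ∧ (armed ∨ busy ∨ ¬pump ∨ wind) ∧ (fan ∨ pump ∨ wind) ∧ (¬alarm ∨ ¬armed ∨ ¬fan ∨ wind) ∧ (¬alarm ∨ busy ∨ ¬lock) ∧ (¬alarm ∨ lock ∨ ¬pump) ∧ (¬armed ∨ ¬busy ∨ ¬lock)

pump = True, busy = True, wind = True, alarm = False, fan = True, armed = False, lock = True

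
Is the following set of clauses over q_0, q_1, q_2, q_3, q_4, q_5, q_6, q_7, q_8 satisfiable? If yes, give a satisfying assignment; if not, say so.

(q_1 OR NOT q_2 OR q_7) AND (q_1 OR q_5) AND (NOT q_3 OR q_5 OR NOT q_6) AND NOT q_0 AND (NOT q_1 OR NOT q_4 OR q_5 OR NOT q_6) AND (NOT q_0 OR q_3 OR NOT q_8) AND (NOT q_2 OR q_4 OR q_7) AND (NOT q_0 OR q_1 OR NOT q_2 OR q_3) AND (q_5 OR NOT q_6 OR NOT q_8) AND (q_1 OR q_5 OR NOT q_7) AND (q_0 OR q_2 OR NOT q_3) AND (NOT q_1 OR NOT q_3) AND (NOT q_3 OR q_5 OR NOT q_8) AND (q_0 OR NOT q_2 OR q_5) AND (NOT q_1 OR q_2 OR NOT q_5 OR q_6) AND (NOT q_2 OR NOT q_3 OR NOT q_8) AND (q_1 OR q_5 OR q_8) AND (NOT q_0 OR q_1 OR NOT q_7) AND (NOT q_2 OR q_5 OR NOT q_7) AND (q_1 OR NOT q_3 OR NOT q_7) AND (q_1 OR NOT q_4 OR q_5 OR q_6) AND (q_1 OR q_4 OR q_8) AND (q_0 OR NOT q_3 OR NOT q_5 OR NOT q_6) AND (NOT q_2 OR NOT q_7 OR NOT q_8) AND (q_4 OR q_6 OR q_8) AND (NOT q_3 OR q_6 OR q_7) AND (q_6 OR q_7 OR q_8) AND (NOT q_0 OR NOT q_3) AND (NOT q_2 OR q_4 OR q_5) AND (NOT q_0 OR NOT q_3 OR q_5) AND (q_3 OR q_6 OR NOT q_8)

q_0 = False, q_1 = True, q_2 = False, q_3 = False, q_4 = False, q_5 = True, q_6 = True, q_7 = False, q_8 = True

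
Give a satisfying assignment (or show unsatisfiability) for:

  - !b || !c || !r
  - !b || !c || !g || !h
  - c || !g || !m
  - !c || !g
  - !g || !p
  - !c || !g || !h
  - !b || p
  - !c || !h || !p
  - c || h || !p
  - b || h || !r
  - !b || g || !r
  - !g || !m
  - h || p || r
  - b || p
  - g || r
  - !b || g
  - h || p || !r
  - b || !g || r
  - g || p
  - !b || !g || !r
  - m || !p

Try b = True:
  (!b || p) forces p = True.
  (!g || !p) forces g = False.
  clause (!b || g) is falsified — backtrack.
So b = False.
  then (b || p) forces p = True.
  then (m || !p) forces m = True.
  then (!g || !p) forces g = False.
  then (g || r) forces r = True.
  then (b || h || !r) forces h = True.
  then (!c || !h || !p) forces c = False.
All clauses satisfied.

b: False; g: False; r: True; h: True; c: False; m: True; p: True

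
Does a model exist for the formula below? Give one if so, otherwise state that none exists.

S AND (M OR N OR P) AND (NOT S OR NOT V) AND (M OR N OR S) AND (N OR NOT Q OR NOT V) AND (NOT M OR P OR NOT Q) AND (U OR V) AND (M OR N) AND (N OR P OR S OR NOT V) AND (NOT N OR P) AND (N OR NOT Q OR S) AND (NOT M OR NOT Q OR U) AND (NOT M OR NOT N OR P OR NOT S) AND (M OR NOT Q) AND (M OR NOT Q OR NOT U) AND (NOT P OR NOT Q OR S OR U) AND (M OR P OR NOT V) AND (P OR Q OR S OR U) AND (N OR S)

N = True, M = False, U = True, Q = False, V = False, S = True, P = True

Unit clause (S) forces S = True.
In (NOT S OR NOT V) only NOT V is left, so V = False.
In (U OR V) only U is left, so U = True.
Set N = True.
  then (NOT N OR P) forces P = True.
Set M = False.
  then (M OR NOT Q) forces Q = False.
All clauses satisfied.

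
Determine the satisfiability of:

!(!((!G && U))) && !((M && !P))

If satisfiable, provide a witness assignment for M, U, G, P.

M = False; U = True; G = False; P = False

  !(!((!G && U))) = True
    !((!G && U)) = False
      !G && U = True
        !G = True
  !((M && !P)) = True
    M && !P = False
      !P = True
Both conjuncts True, so the formula holds.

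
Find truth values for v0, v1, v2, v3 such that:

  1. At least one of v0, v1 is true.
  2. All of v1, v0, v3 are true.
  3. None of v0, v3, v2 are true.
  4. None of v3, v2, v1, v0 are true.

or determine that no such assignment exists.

Case v0 = True:
  Constraint (3) is violated (v0=T) — contradiction.
Case v0 = False:
  Constraint (2) is violated (v0=F) — contradiction.
Both cases fail — unsatisfiable.

No satisfying assignment exists.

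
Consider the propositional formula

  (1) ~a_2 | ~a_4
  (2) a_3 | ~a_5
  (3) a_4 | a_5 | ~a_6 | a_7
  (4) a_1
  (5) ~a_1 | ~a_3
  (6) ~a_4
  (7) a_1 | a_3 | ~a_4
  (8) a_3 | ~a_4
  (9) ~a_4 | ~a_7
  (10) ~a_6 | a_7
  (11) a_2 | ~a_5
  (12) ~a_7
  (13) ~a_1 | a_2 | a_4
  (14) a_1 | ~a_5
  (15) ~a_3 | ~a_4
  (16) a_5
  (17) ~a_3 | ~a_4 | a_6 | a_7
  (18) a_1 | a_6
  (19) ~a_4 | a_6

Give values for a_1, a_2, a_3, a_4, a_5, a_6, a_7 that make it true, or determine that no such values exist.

Unsatisfiable

Case a_1 = True:
  (~a_1 | ~a_3) forces a_3 = False.
  (a_3 | ~a_5) forces a_5 = False.
  Clause (a_5) is falsified — contradiction.
Case a_1 = False:
  Clause (a_1) is falsified — contradiction.
Both cases fail, so the formula is unsatisfiable.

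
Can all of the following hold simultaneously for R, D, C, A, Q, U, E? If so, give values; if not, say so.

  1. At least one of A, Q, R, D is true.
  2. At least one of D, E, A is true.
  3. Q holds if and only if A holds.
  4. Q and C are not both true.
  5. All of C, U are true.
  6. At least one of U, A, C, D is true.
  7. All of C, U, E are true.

R = False; D = True; C = True; A = False; Q = False; U = True; E = True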